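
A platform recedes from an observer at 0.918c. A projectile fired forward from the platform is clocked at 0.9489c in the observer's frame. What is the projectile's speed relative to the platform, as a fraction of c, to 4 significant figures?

Inverse velocity addition: u' = (u − v)/(1 − uv/c²)
= (0.9489 − 0.918)/(1 − 0.9489×0.918) = 0.03090/0.128910 = 0.2397

u' ≈ 0.2397c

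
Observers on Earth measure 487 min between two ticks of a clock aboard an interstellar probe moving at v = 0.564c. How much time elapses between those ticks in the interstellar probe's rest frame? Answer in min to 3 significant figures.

τ₀ ≈ 402 min

γ = 1/√(1 − 0.564²) = 1.2110
Proper time: τ₀ = Δt/γ = 487/1.2110 = 402 min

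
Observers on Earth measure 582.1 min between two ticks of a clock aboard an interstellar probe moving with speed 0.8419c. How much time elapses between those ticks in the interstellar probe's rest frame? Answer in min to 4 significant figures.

τ₀ ≈ 314.1 min

γ = 1/√(1 − 0.8419²) = 1.85311
Proper time: τ₀ = Δt/γ = 582.1/1.85311 = 314.1 min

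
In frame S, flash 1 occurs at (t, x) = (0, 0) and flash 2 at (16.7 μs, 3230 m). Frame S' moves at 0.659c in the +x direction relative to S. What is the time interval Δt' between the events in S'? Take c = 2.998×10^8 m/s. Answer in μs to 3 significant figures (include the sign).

Δt' ≈ 12.8 μs

γ = 1/√(1 − 0.659²) = 1.3295
Δt' = γ(Δt − vΔx/c²) = 1.3295 × (16.7 μs − 0.659×3230 m / (2.998×10^8 m/s))
= 1.3295 × (9.6000 μs) = 12.8 μs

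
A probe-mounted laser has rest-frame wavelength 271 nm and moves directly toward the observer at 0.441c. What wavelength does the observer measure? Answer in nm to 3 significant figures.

λ_obs ≈ 169 nm

Relativistic Doppler: λ_obs = λ_src √((1−β)/(1+β))
= 271 × √(0.55900/1.4410) = 271 × 0.62284 = 169 nm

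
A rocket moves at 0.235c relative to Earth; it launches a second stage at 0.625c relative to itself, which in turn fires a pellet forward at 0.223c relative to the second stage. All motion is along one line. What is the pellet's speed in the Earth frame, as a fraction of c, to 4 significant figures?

Compose boost 2: (0.625 + 0.235)/(1 + 0.625×0.235) = 0.8600/1.14688 = 0.749864
Compose boost 3: (0.223 + 0.749864)/(1 + 0.223×0.749864) = 0.972864/1.16722 = 0.8335

u ≈ 0.8335c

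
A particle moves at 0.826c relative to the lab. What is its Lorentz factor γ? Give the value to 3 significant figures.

γ = 1/√(1 − β²) = 1/√(1 − 0.826²) = 1/√(0.31772) = 1.77

γ ≈ 1.77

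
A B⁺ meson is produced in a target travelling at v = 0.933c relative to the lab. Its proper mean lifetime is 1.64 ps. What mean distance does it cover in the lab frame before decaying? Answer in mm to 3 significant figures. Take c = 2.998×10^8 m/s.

γ = 1/√(1 − 0.933²) = 2.7787
Dilated lifetime: Δt = γτ₀ = 2.7787 × 1.64 ps = 4.5571 ps
d = vΔt = 0.933c × 4.5571 ps = 2.7971×10^8 m/s × 4.5571×10^-12 s = 1.27 mm

d ≈ 1.27 mm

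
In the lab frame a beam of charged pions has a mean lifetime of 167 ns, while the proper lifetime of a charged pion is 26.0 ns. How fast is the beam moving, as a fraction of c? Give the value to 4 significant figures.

β ≈ 0.9878

γ = Δt/τ₀ = 167/26.0 = 6.42308
β = √(1 − 1/γ²) = √(1 − 1/6.42308²) = 0.9878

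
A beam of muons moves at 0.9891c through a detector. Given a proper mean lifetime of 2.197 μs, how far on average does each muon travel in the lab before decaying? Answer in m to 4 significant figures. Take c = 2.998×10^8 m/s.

d ≈ 4424 m

γ = 1/√(1 − 0.9891²) = 6.79139
Dilated lifetime: Δt = γτ₀ = 6.79139 × 2.197 μs = 14.9207 μs
d = vΔt = 0.9891c × 14.9207 μs = 2.96532×10^8 m/s × 1.49207×10^-5 s = 4424 m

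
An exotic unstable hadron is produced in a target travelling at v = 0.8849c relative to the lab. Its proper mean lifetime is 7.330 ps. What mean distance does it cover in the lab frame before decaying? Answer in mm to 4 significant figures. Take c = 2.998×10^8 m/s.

γ = 1/√(1 − 0.8849²) = 2.14693
Dilated lifetime: Δt = γτ₀ = 2.14693 × 7.330 ps = 15.7370 ps
d = vΔt = 0.8849c × 15.7370 ps = 2.65293×10^8 m/s × 1.57370×10^-11 s = 4.175 mm

d ≈ 4.175 mm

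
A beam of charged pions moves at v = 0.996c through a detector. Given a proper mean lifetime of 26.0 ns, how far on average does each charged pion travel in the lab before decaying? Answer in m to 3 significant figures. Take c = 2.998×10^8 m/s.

γ = 1/√(1 − 0.996²) = 11.192
Dilated lifetime: Δt = γτ₀ = 11.192 × 26.0 ns = 290.98 ns
d = vΔt = 0.996c × 290.98 ns = 2.9860×10^8 m/s × 2.9098×10^-7 s = 86.9 m

d ≈ 86.9 m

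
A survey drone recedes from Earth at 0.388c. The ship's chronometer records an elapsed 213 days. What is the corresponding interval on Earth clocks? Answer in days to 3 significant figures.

Δt ≈ 231 days

γ = 1/√(1 − 0.388²) = 1.0850
Time dilation: Δt = γτ₀ = 1.0850 × 213 days = 231 days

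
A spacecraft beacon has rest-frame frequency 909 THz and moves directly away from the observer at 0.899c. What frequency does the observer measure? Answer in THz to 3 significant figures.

Relativistic Doppler: f_obs = f_src √((1−β)/(1+β))
= 909 × √(0.10100/1.8990) = 909 × 0.23062 = 210 THz

f_obs ≈ 210 THz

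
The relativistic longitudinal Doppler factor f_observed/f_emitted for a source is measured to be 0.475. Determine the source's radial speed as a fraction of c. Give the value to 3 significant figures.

β ≈ 0.632

f_obs/f_src = √((1−β)/(1+β)) = 0.475  ⇒  (1−β)/(1+β) = 0.22562
β = |1 − D²|/(1 + D²) = |1 − 0.22562|/(1 + 0.22562) = 0.632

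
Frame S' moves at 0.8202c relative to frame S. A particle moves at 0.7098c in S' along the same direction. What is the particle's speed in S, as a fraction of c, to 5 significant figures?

u ≈ 0.96702c

Relativistic velocity addition: u = (u' + v)/(1 + u'v/c²)
= (0.7098 + 0.8202)/(1 + 0.7098×0.8202) = 1.5300/1.582178 = 0.96702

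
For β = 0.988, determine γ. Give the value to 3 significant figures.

γ ≈ 6.47

γ = 1/√(1 − β²) = 1/√(1 − 0.988²) = 1/√(0.023856) = 6.47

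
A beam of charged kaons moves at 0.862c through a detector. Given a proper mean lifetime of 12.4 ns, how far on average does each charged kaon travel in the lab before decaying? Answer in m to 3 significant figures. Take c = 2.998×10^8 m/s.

d ≈ 6.32 m

γ = 1/√(1 − 0.862²) = 1.9727
Dilated lifetime: Δt = γτ₀ = 1.9727 × 12.4 ns = 24.462 ns
d = vΔt = 0.862c × 24.462 ns = 2.5843×10^8 m/s × 2.4462×10^-8 s = 6.32 m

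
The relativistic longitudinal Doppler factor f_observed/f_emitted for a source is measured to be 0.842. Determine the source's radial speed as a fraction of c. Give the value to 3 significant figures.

β ≈ 0.170

f_obs/f_src = √((1−β)/(1+β)) = 0.842  ⇒  (1−β)/(1+β) = 0.70896
β = |1 − D²|/(1 + D²) = |1 − 0.70896|/(1 + 0.70896) = 0.170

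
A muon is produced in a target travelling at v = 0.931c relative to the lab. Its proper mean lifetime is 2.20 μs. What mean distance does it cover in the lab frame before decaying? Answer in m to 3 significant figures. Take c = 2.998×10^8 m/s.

d ≈ 1680 m

γ = 1/√(1 − 0.931²) = 2.7396
Dilated lifetime: Δt = γτ₀ = 2.7396 × 2.20 μs = 6.0271 μs
d = vΔt = 0.931c × 6.0271 μs = 2.7911×10^8 m/s × 6.0271×10^-6 s = 1680 m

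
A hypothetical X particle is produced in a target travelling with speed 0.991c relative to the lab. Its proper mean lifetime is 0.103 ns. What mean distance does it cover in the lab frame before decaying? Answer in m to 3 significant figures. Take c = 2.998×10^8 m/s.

γ = 1/√(1 − 0.991²) = 7.4704
Dilated lifetime: Δt = γτ₀ = 7.4704 × 0.103 ns = 0.76945 ns
d = vΔt = 0.991c × 0.76945 ns = 2.9710×10^8 m/s × 7.6945×10^-10 s = 0.229 m

d ≈ 0.229 m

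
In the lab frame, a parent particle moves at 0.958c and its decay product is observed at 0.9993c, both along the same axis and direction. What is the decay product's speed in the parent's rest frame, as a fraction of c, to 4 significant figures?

Inverse velocity addition: u' = (u − v)/(1 − uv/c²)
= (0.9993 − 0.958)/(1 − 0.9993×0.958) = 0.04130/0.0426706 = 0.9679

u' ≈ 0.9679c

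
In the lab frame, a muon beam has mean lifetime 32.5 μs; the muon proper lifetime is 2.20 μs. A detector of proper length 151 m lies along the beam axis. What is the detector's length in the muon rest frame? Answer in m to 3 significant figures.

Time dilation ⇒ γ = Δt/τ₀ = 32.5/2.20 = 14.773
Length contraction: L = L₀/γ = 151/14.773 = 10.2 m

L ≈ 10.2 m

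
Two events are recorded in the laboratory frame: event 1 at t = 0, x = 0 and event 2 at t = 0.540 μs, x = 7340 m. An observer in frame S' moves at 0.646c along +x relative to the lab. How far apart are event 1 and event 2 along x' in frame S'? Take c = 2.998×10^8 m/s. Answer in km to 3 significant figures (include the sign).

γ = 1/√(1 − 0.646²) = 1.3100
Δx' = γ(Δx − vΔt) = 1.3100 × (7340 m − 0.646×(2.998×10^8 m/s)×0.540×10^-6 s)
= 1.3100 × (7235.4 m) = 9.48 km

Δx' ≈ 9.48 km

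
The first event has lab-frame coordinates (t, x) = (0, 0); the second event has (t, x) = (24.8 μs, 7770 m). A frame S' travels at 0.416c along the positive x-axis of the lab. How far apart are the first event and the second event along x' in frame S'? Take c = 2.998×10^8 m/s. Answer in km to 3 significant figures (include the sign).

Δx' ≈ 5.14 km

γ = 1/√(1 − 0.416²) = 1.0997
Δx' = γ(Δx − vΔt) = 1.0997 × (7770 m − 0.416×(2.998×10^8 m/s)×24.8×10^-6 s)
= 1.0997 × (4677.0 m) = 5.14 km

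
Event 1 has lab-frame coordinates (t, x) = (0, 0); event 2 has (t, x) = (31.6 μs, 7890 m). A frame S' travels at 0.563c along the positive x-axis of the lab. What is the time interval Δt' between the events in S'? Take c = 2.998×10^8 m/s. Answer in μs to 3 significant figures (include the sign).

γ = 1/√(1 − 0.563²) = 1.2100
Δt' = γ(Δt − vΔx/c²) = 1.2100 × (31.6 μs − 0.563×7890 m / (2.998×10^8 m/s))
= 1.2100 × (16.783 μs) = 20.3 μs

Δt' ≈ 20.3 μs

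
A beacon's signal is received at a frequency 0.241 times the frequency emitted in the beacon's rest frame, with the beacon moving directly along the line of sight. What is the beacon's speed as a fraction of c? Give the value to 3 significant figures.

β ≈ 0.890

f_obs/f_src = √((1−β)/(1+β)) = 0.241  ⇒  (1−β)/(1+β) = 0.058081
β = |1 − D²|/(1 + D²) = |1 − 0.058081|/(1 + 0.058081) = 0.890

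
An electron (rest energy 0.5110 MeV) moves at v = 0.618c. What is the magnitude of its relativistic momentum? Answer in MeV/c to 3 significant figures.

γ = 1/√(1 − 0.618²) = 1.2720
p = γβm₀c = 1.2720 × 0.618 × 0.5110 MeV/c = 0.402 MeV/c

p ≈ 0.402 MeV/c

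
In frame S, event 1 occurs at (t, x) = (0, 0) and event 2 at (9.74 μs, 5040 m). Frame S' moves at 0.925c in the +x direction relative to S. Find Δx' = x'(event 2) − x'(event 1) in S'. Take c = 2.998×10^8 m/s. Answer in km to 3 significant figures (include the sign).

Δx' ≈ 6.16 km

γ = 1/√(1 − 0.925²) = 2.6318
Δx' = γ(Δx − vΔt) = 2.6318 × (5040 m − 0.925×(2.998×10^8 m/s)×9.74×10^-6 s)
= 2.6318 × (2339.0 m) = 6.16 km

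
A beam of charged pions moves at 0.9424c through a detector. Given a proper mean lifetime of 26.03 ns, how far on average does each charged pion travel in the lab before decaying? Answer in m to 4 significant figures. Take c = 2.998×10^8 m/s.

γ = 1/√(1 − 0.9424²) = 2.98964
Dilated lifetime: Δt = γτ₀ = 2.98964 × 26.03 ns = 77.8204 ns
d = vΔt = 0.9424c × 77.8204 ns = 2.82532×10^8 m/s × 7.78204×10^-8 s = 21.99 m

d ≈ 21.99 m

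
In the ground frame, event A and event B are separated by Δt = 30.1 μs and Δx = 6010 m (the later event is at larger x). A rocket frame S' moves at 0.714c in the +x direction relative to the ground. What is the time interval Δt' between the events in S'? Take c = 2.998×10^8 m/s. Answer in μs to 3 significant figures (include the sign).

Δt' ≈ 22.5 μs

γ = 1/√(1 − 0.714²) = 1.4283
Δt' = γ(Δt − vΔx/c²) = 1.4283 × (30.1 μs − 0.714×6010 m / (2.998×10^8 m/s))
= 1.4283 × (15.787 μs) = 22.5 μs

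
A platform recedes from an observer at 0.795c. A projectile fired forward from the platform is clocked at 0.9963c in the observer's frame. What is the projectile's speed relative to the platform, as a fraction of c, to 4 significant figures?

u' ≈ 0.9681c

Inverse velocity addition: u' = (u − v)/(1 − uv/c²)
= (0.9963 − 0.795)/(1 − 0.9963×0.795) = 0.2013/0.207942 = 0.9681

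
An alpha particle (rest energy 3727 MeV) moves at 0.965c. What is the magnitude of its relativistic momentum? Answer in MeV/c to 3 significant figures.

γ = 1/√(1 − 0.965²) = 3.8132
p = γβm₀c = 3.8132 × 0.965 × 3727 MeV/c = 13700 MeV/c

p ≈ 13700 MeV/c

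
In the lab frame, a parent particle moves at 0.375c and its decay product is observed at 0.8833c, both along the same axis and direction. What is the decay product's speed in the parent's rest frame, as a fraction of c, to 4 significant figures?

Inverse velocity addition: u' = (u − v)/(1 − uv/c²)
= (0.8833 − 0.375)/(1 − 0.8833×0.375) = 0.5083/0.668763 = 0.7601

u' ≈ 0.7601c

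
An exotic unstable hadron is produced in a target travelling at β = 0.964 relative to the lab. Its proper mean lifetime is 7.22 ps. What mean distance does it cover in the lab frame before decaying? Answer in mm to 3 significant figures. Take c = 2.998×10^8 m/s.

d ≈ 7.85 mm

γ = 1/√(1 − 0.964²) = 3.7608
Dilated lifetime: Δt = γτ₀ = 3.7608 × 7.22 ps = 27.153 ps
d = vΔt = 0.964c × 27.153 ps = 2.8901×10^8 m/s × 2.7153×10^-11 s = 7.85 mm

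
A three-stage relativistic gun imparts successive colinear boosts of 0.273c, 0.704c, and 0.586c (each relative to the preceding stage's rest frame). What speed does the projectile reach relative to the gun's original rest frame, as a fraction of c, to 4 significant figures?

Compose boost 2: (0.704 + 0.273)/(1 + 0.704×0.273) = 0.9770/1.19219 = 0.819499
Compose boost 3: (0.586 + 0.819499)/(1 + 0.586×0.819499) = 1.40550/1.48023 = 0.9495

u ≈ 0.9495c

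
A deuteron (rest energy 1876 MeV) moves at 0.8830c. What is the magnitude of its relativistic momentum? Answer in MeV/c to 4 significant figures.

p ≈ 3529 MeV/c

γ = 1/√(1 − 0.8830²) = 2.13050
p = γβm₀c = 2.13050 × 0.8830 × 1876 MeV/c = 3529 MeV/c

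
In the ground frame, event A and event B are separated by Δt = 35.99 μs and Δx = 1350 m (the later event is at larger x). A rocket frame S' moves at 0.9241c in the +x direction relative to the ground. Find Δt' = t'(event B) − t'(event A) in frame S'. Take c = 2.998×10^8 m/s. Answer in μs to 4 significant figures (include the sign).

Δt' ≈ 83.29 μs

γ = 1/√(1 − 0.9241²) = 2.61677
Δt' = γ(Δt − vΔx/c²) = 2.61677 × (35.99 μs − 0.9241×1350 m / (2.998×10^8 m/s))
= 2.61677 × (31.8288 μs) = 83.29 μs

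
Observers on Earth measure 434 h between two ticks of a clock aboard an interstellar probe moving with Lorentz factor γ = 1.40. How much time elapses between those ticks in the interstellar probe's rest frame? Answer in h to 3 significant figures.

τ₀ ≈ 310 h

γ = 1.40 (given)
Proper time: τ₀ = Δt/γ = 434/1.40 = 310 h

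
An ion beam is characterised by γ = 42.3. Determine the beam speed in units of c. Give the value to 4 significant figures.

β = √(1 − 1/γ²) = √(1 − 1/42.3²) = √(0.999441) = 0.9997

β ≈ 0.9997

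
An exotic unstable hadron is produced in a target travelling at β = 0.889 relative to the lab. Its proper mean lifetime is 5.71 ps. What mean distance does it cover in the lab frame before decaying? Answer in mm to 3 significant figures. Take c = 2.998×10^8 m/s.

γ = 1/√(1 − 0.889²) = 2.1838
Dilated lifetime: Δt = γτ₀ = 2.1838 × 5.71 ps = 12.470 ps
d = vΔt = 0.889c × 12.470 ps = 2.6652×10^8 m/s × 1.2470×10^-11 s = 3.32 mm

d ≈ 3.32 mm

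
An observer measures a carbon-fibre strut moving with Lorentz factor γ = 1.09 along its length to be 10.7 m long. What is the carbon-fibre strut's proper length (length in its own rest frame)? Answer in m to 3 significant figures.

γ = 1.09 (given)
L₀ = γL = 1.09 × 10.7 = 11.7 m

L₀ ≈ 11.7 m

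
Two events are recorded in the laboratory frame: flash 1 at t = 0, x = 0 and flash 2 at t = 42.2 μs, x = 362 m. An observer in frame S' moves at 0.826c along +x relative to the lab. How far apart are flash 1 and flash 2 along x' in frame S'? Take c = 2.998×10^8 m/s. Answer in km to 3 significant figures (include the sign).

γ = 1/√(1 − 0.826²) = 1.7741
Δx' = γ(Δx − vΔt) = 1.7741 × (362 m − 0.826×(2.998×10^8 m/s)×42.2×10^-6 s)
= 1.7741 × (-10088 m) = -17.9 km

Δx' ≈ -17.9 km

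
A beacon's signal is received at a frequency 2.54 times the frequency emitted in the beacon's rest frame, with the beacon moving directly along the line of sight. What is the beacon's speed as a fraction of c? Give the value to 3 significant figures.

f_obs/f_src = √((1+β)/(1−β)) = 2.54  ⇒  (1+β)/(1−β) = 6.4516
β = |1 − D²|/(1 + D²) = |1 − 6.4516|/(1 + 6.4516) = 0.732

β ≈ 0.732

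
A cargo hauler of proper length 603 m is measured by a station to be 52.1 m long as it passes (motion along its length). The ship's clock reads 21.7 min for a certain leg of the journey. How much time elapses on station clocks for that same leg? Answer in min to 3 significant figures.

Length contraction ⇒ γ = L₀/L = 603/52.1 = 11.574
Time dilation: Δt = γτ₀ = 11.574 × 21.7 min = 251 min

Δt ≈ 251 min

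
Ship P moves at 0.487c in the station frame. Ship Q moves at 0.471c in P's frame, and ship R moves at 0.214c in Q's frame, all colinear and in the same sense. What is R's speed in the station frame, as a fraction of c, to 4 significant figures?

u ≈ 0.8513c

Compose boost 2: (0.471 + 0.487)/(1 + 0.471×0.487) = 0.9580/1.22938 = 0.779256
Compose boost 3: (0.214 + 0.779256)/(1 + 0.214×0.779256) = 0.993256/1.16676 = 0.8513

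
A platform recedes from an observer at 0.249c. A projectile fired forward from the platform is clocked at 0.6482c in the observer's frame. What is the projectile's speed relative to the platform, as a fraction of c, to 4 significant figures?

Inverse velocity addition: u' = (u − v)/(1 − uv/c²)
= (0.6482 − 0.249)/(1 − 0.6482×0.249) = 0.3992/0.838598 = 0.4760

u' ≈ 0.4760c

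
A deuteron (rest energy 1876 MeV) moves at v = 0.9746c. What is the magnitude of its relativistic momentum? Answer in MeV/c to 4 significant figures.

γ = 1/√(1 − 0.9746²) = 4.46523
p = γβm₀c = 4.46523 × 0.9746 × 1876 MeV/c = 8164 MeV/c

p ≈ 8164 MeV/c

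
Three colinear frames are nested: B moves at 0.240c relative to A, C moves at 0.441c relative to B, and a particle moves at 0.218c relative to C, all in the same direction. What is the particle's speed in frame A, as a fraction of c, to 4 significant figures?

Compose boost 2: (0.441 + 0.240)/(1 + 0.441×0.240) = 0.6810/1.10584 = 0.615821
Compose boost 3: (0.218 + 0.615821)/(1 + 0.218×0.615821) = 0.833821/1.13425 = 0.7351

u ≈ 0.7351c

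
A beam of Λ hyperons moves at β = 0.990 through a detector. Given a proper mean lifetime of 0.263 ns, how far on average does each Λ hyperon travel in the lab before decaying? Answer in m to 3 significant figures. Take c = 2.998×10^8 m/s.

γ = 1/√(1 − 0.990²) = 7.0888
Dilated lifetime: Δt = γτ₀ = 7.0888 × 0.263 ns = 1.8644 ns
d = vΔt = 0.990c × 1.8644 ns = 2.9680×10^8 m/s × 1.8644×10^-9 s = 0.553 m

d ≈ 0.553 m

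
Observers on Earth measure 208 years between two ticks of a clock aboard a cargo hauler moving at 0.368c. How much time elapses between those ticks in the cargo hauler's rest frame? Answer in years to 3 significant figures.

γ = 1/√(1 − 0.368²) = 1.0755
Proper time: τ₀ = Δt/γ = 208/1.0755 = 193 years

τ₀ ≈ 193 years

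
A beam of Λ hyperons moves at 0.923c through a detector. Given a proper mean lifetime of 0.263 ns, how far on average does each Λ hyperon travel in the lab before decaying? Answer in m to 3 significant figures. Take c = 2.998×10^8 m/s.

γ = 1/√(1 − 0.923²) = 2.5988
Dilated lifetime: Δt = γτ₀ = 2.5988 × 0.263 ns = 0.68347 ns
d = vΔt = 0.923c × 0.68347 ns = 2.7672×10^8 m/s × 6.8347×10^-10 s = 0.189 m

d ≈ 0.189 m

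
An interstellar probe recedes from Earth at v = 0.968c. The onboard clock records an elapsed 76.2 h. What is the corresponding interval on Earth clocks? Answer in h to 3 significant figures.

γ = 1/√(1 − 0.968²) = 3.9849
Time dilation: Δt = γτ₀ = 3.9849 × 76.2 h = 304 h

Δt ≈ 304 h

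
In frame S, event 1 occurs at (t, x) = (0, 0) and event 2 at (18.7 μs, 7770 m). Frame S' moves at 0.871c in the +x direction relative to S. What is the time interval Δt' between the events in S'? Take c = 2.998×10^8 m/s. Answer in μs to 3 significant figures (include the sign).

Δt' ≈ -7.89 μs

γ = 1/√(1 − 0.871²) = 2.0355
Δt' = γ(Δt − vΔx/c²) = 2.0355 × (18.7 μs − 0.871×7770 m / (2.998×10^8 m/s))
= 2.0355 × (-3.8739 μs) = -7.89 μs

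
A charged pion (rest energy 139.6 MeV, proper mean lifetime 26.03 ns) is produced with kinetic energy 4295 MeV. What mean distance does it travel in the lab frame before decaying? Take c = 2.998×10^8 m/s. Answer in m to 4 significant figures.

d ≈ 247.8 m

γ = 1 + K/(m₀c²) = 1 + 4295/139.6 = 31.7665
β = √(1 − 1/γ²) = 0.999504
Dilated lifetime: γτ₀ = 31.7665 × 26.03 ns = 826.881 ns
d = βc·γτ₀ = 0.999504 × (2.998×10^8 m/s) × 8.26881×10^-7 s = 247.8 m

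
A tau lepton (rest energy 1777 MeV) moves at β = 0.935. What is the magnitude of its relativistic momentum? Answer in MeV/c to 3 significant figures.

p ≈ 4680 MeV/c

γ = 1/√(1 − 0.935²) = 2.8197
p = γβm₀c = 2.8197 × 0.935 × 1777 MeV/c = 4680 MeV/c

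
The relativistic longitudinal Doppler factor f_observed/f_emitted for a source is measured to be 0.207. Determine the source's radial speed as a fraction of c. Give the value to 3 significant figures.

f_obs/f_src = √((1−β)/(1+β)) = 0.207  ⇒  (1−β)/(1+β) = 0.042849
β = |1 − D²|/(1 + D²) = |1 − 0.042849|/(1 + 0.042849) = 0.918

β ≈ 0.918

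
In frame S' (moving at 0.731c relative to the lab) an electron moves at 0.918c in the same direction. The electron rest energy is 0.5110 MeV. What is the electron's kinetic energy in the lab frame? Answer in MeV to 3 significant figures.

u_lab = (0.918 + 0.731)/(1 + 0.918×0.731) = 0.986800
γ = 1/√(1 − 0.986800²) = 6.1750
K = (γ − 1)m₀c² = (6.1750 − 1) × 0.5110 = 5.1750 × 0.5110 = 2.64 MeV

K ≈ 2.64 MeV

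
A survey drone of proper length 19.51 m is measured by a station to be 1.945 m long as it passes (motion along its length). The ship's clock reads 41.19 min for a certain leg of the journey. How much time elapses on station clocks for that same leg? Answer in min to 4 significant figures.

Length contraction ⇒ γ = L₀/L = 19.51/1.945 = 10.0308
Time dilation: Δt = γτ₀ = 10.0308 × 41.19 min = 413.2 min

Δt ≈ 413.2 min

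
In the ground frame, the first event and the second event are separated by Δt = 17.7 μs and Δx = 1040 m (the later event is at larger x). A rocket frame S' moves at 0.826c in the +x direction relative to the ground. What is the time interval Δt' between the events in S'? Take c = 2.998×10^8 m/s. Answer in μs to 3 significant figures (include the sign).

Δt' ≈ 26.3 μs

γ = 1/√(1 − 0.826²) = 1.7741
Δt' = γ(Δt − vΔx/c²) = 1.7741 × (17.7 μs − 0.826×1040 m / (2.998×10^8 m/s))
= 1.7741 × (14.835 μs) = 26.3 μs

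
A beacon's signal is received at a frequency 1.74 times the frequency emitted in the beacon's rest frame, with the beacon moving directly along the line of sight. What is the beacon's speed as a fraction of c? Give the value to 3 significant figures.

β ≈ 0.503

f_obs/f_src = √((1+β)/(1−β)) = 1.74  ⇒  (1+β)/(1−β) = 3.0276
β = |1 − D²|/(1 + D²) = |1 − 3.0276|/(1 + 3.0276) = 0.503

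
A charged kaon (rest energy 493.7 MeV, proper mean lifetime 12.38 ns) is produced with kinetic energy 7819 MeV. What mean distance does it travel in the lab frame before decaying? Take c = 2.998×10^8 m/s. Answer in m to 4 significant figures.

d ≈ 62.38 m

γ = 1 + K/(m₀c²) = 1 + 7819/493.7 = 16.8376
β = √(1 − 1/γ²) = 0.998235
Dilated lifetime: γτ₀ = 16.8376 × 12.38 ns = 208.449 ns
d = βc·γτ₀ = 0.998235 × (2.998×10^8 m/s) × 2.08449×10^-7 s = 62.38 m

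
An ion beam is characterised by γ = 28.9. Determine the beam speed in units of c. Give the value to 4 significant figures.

β ≈ 0.9994

β = √(1 − 1/γ²) = √(1 − 1/28.9²) = √(0.998803) = 0.9994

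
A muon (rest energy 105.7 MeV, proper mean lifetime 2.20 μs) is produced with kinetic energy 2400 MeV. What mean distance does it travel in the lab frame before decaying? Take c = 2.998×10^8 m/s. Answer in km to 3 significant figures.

d ≈ 15.6 km

γ = 1 + K/(m₀c²) = 1 + 2400/105.7 = 23.706
β = √(1 − 1/γ²) = 0.99911
Dilated lifetime: γτ₀ = 23.706 × 2.20 μs = 52.153 μs
d = βc·γτ₀ = 0.99911 × (2.998×10^8 m/s) × 5.2153×10^-5 s = 15.6 km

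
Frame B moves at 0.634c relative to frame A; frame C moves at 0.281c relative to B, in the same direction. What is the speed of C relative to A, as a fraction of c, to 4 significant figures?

Compose boost 2: (0.281 + 0.634)/(1 + 0.281×0.634) = 0.9150/1.17815 = 0.7766

u ≈ 0.7766c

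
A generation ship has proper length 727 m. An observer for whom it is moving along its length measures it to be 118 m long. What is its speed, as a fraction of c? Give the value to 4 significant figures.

β ≈ 0.9867

γ = L₀/L = 727/118 = 6.16102
β = √(1 − 1/γ²) = 0.9867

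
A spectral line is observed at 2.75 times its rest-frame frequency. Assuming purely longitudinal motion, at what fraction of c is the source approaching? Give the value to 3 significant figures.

β ≈ 0.766

f_obs/f_src = √((1+β)/(1−β)) = 2.75  ⇒  (1+β)/(1−β) = 7.5625
β = |1 − D²|/(1 + D²) = |1 − 7.5625|/(1 + 7.5625) = 0.766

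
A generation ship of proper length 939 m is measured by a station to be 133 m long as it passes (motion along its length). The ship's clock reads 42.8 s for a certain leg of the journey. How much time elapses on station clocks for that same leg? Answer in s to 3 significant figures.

Length contraction ⇒ γ = L₀/L = 939/133 = 7.0602
Time dilation: Δt = γτ₀ = 7.0602 × 42.8 s = 302 s

Δt ≈ 302 s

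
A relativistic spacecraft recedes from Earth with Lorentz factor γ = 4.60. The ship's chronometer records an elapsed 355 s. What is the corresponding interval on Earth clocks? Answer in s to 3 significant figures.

Δt ≈ 1630 s

γ = 4.60 (given)
Time dilation: Δt = γτ₀ = 4.60 × 355 s = 1630 s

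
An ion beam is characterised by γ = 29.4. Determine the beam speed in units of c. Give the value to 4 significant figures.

β = √(1 − 1/γ²) = √(1 − 1/29.4²) = √(0.998843) = 0.9994

β ≈ 0.9994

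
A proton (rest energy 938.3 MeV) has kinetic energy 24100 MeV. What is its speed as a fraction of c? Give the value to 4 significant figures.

β ≈ 0.9993

γ = 1 + K/(m₀c²) = 1 + 24100/938.3 = 26.6847
β = √(1 − 1/γ²) = 0.9993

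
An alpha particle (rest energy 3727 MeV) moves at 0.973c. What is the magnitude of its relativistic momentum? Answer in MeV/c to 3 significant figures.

p ≈ 15700 MeV/c

γ = 1/√(1 − 0.973²) = 4.3327
p = γβm₀c = 4.3327 × 0.973 × 3727 MeV/c = 15700 MeV/c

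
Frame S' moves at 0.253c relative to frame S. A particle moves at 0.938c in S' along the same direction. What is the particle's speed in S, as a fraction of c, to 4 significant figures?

Relativistic velocity addition: u = (u' + v)/(1 + u'v/c²)
= (0.938 + 0.253)/(1 + 0.938×0.253) = 1.191/1.23731 = 0.9626

u ≈ 0.9626c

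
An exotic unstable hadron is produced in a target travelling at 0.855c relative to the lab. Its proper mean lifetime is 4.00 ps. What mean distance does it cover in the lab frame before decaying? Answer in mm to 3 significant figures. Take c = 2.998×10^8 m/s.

d ≈ 1.98 mm

γ = 1/√(1 − 0.855²) = 1.9282
Dilated lifetime: Δt = γτ₀ = 1.9282 × 4.00 ps = 7.7127 ps
d = vΔt = 0.855c × 7.7127 ps = 2.5633×10^8 m/s × 7.7127×10^-12 s = 1.98 mm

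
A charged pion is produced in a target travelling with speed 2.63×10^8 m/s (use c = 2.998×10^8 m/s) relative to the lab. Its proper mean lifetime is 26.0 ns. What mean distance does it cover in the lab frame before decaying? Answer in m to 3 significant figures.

d ≈ 14.2 m

β = v/c = 2.63×10^8 / 2.998×10^8 = 0.87725
γ = 1/√(1 − 0.87725²) = 2.0832
Dilated lifetime: Δt = γτ₀ = 2.0832 × 26.0 ns = 54.163 ns
d = vΔt = 0.87725c × 54.163 ns = 2.6300×10^8 m/s × 5.4163×10^-8 s = 14.2 m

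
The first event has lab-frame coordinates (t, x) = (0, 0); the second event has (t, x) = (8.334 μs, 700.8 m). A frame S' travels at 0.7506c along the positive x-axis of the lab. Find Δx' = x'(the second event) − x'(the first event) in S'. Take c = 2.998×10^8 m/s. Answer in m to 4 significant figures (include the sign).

γ = 1/√(1 − 0.7506²) = 1.51342
Δx' = γ(Δx − vΔt) = 1.51342 × (700.8 m − 0.7506×(2.998×10^8 m/s)×8.334×10^-6 s)
= 1.51342 × (-1174.60 m) = -1778 m

Δx' ≈ -1778 m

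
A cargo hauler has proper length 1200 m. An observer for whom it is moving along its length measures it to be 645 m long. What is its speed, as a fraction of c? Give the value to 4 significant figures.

β ≈ 0.8433

γ = L₀/L = 1200/645 = 1.86047
β = √(1 − 1/γ²) = 0.8433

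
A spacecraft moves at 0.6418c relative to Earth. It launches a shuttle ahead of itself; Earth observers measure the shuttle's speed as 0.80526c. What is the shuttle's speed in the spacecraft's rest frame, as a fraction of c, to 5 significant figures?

Inverse velocity addition: u' = (u − v)/(1 − uv/c²)
= (0.80526 − 0.6418)/(1 − 0.80526×0.6418) = 0.16346/0.4831841 = 0.33830

u' ≈ 0.33830c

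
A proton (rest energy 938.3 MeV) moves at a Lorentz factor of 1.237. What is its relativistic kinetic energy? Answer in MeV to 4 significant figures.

K ≈ 222.4 MeV

γ = 1.237 (given)
K = (γ − 1)m₀c² = (1.237 − 1) × 938.3 MeV = 0.237000 × 938.3 MeV = 222.4 MeV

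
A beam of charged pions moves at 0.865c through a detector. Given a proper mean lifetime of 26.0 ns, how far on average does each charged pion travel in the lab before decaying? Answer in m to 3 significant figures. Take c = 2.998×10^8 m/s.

d ≈ 13.4 m

γ = 1/√(1 − 0.865²) = 1.9929
Dilated lifetime: Δt = γτ₀ = 1.9929 × 26.0 ns = 51.816 ns
d = vΔt = 0.865c × 51.816 ns = 2.5933×10^8 m/s × 5.1816×10^-8 s = 13.4 m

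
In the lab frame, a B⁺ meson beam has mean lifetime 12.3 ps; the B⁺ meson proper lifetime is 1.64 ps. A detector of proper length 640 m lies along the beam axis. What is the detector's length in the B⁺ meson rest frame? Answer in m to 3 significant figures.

Time dilation ⇒ γ = Δt/τ₀ = 12.3/1.64 = 7.5000
Length contraction: L = L₀/γ = 640/7.5000 = 85.3 m

L ≈ 85.3 m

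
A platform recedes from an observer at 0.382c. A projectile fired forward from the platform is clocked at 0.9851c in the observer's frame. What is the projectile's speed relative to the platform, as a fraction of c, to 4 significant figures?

Inverse velocity addition: u' = (u − v)/(1 − uv/c²)
= (0.9851 − 0.382)/(1 − 0.9851×0.382) = 0.6031/0.623692 = 0.9670

u' ≈ 0.9670c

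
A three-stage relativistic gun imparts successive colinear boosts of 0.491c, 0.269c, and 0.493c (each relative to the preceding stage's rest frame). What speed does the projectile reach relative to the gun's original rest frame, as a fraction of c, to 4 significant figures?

u ≈ 0.8748c

Compose boost 2: (0.269 + 0.491)/(1 + 0.269×0.491) = 0.7600/1.13208 = 0.671331
Compose boost 3: (0.493 + 0.671331)/(1 + 0.493×0.671331) = 1.16433/1.33097 = 0.8748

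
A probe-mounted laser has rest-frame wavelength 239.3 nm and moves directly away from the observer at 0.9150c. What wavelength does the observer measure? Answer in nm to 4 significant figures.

λ_obs ≈ 1136 nm

Relativistic Doppler: λ_obs = λ_src √((1+β)/(1−β))
= 239.3 × √(1.91500/0.0850000) = 239.3 × 4.74652 = 1136 nm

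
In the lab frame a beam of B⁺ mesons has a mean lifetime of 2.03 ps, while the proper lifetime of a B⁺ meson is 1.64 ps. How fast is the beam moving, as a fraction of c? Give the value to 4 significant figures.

β ≈ 0.5893

γ = Δt/τ₀ = 2.03/1.64 = 1.23780
β = √(1 − 1/γ²) = √(1 − 1/1.23780²) = 0.5893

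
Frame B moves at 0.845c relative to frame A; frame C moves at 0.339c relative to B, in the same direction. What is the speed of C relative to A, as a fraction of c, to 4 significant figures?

u ≈ 0.9204c

Compose boost 2: (0.339 + 0.845)/(1 + 0.339×0.845) = 1.184/1.28646 = 0.9204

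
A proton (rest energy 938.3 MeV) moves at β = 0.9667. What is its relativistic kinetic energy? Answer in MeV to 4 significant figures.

γ = 1/√(1 − 0.9667²) = 3.90759
K = (γ − 1)m₀c² = (3.90759 − 1) × 938.3 MeV = 2.90759 × 938.3 MeV = 2728 MeV

K ≈ 2728 MeV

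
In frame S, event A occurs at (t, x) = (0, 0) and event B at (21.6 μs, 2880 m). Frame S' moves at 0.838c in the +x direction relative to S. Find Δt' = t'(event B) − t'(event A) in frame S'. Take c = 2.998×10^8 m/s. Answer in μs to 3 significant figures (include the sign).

γ = 1/√(1 − 0.838²) = 1.8326
Δt' = γ(Δt − vΔx/c²) = 1.8326 × (21.6 μs − 0.838×2880 m / (2.998×10^8 m/s))
= 1.8326 × (13.550 μs) = 24.8 μs

Δt' ≈ 24.8 μs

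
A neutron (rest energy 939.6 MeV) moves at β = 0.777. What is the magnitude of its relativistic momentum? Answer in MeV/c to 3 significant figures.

γ = 1/√(1 − 0.777²) = 1.5886
p = γβm₀c = 1.5886 × 0.777 × 939.6 MeV/c = 1160 MeV/c

p ≈ 1160 MeV/c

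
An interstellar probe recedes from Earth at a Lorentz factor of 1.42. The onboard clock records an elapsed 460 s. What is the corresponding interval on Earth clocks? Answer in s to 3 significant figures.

γ = 1.42 (given)
Time dilation: Δt = γτ₀ = 1.42 × 460 s = 653 s

Δt ≈ 653 s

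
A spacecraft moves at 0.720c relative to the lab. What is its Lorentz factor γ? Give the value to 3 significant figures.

γ ≈ 1.44

γ = 1/√(1 − β²) = 1/√(1 − 0.720²) = 1/√(0.48160) = 1.44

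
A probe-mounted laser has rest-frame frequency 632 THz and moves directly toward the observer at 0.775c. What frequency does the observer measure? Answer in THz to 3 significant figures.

f_obs ≈ 1780 THz

Relativistic Doppler: f_obs = f_src √((1+β)/(1−β))
= 632 × √(1.7750/0.22500) = 632 × 2.8087 = 1780 THz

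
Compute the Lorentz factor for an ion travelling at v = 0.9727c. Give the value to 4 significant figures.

γ ≈ 4.309

γ = 1/√(1 − β²) = 1/√(1 − 0.9727²) = 1/√(0.0538547) = 4.309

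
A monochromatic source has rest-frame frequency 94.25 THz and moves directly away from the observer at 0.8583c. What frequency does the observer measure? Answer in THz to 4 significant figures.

Relativistic Doppler: f_obs = f_src √((1−β)/(1+β))
= 94.25 × √(0.141700/1.85830) = 94.25 × 0.276139 = 26.03 THz

f_obs ≈ 26.03 THz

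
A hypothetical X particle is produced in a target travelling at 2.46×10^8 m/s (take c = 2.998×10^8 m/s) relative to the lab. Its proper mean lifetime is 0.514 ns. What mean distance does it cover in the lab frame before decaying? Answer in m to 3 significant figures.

d ≈ 0.221 m

β = v/c = 2.46×10^8 / 2.998×10^8 = 0.82055
γ = 1/√(1 − 0.82055²) = 1.7495
Dilated lifetime: Δt = γτ₀ = 1.7495 × 0.514 ns = 0.89926 ns
d = vΔt = 0.82055c × 0.89926 ns = 2.4600×10^8 m/s × 8.9926×10^-10 s = 0.221 m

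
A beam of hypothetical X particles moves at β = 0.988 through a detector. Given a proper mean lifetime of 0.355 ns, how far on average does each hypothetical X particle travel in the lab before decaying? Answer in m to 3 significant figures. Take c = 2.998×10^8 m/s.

γ = 1/√(1 − 0.988²) = 6.4744
Dilated lifetime: Δt = γτ₀ = 6.4744 × 0.355 ns = 2.2984 ns
d = vΔt = 0.988c × 2.2984 ns = 2.9620×10^8 m/s × 2.2984×10^-9 s = 0.681 m

d ≈ 0.681 m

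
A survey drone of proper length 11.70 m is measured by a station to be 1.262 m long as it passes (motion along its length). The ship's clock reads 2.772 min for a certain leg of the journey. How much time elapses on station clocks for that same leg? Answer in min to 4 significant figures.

Δt ≈ 25.70 min

Length contraction ⇒ γ = L₀/L = 11.70/1.262 = 9.27100
Time dilation: Δt = γτ₀ = 9.27100 × 2.772 min = 25.70 min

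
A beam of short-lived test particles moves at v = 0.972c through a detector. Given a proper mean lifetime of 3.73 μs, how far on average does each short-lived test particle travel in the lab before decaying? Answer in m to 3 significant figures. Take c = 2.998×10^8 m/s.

γ = 1/√(1 − 0.972²) = 4.2557
Dilated lifetime: Δt = γτ₀ = 4.2557 × 3.73 μs = 15.874 μs
d = vΔt = 0.972c × 15.874 μs = 2.9141×10^8 m/s × 1.5874×10^-5 s = 4630 m

d ≈ 4630 m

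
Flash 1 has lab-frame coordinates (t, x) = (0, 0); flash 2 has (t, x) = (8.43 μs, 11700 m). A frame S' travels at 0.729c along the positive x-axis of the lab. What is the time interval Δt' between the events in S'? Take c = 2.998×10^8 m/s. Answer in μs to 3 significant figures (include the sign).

γ = 1/√(1 − 0.729²) = 1.4609
Δt' = γ(Δt − vΔx/c²) = 1.4609 × (8.43 μs − 0.729×11700 m / (2.998×10^8 m/s))
= 1.4609 × (-20.020 μs) = -29.2 μs

Δt' ≈ -29.2 μs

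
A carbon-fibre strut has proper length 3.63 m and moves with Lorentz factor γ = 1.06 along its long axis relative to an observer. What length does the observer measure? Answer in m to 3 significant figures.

L ≈ 3.42 m

γ = 1.06 (given)
Length contraction: L = L₀/γ = 3.63/1.06 = 3.42 m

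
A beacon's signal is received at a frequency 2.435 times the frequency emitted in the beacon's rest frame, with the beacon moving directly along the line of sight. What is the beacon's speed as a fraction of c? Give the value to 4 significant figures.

f_obs/f_src = √((1+β)/(1−β)) = 2.435  ⇒  (1+β)/(1−β) = 5.92923
β = |1 − D²|/(1 + D²) = |1 − 5.92923|/(1 + 5.92923) = 0.7114

β ≈ 0.7114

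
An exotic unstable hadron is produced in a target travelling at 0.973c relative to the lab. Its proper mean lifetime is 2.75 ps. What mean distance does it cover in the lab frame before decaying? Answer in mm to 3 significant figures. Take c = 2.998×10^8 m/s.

γ = 1/√(1 − 0.973²) = 4.3327
Dilated lifetime: Δt = γτ₀ = 4.3327 × 2.75 ps = 11.915 ps
d = vΔt = 0.973c × 11.915 ps = 2.9171×10^8 m/s × 1.1915×10^-11 s = 3.48 mm

d ≈ 3.48 mm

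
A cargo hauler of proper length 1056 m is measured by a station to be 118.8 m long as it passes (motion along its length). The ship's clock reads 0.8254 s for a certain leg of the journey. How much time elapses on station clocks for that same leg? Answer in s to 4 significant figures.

Length contraction ⇒ γ = L₀/L = 1056/118.8 = 8.88889
Time dilation: Δt = γτ₀ = 8.88889 × 0.8254 s = 7.337 s

Δt ≈ 7.337 s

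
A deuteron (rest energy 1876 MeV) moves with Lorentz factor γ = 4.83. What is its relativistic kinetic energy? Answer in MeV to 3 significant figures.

K ≈ 7190 MeV

γ = 4.83 (given)
K = (γ − 1)m₀c² = (4.83 − 1) × 1876 MeV = 3.8300 × 1876 MeV = 7190 MeV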